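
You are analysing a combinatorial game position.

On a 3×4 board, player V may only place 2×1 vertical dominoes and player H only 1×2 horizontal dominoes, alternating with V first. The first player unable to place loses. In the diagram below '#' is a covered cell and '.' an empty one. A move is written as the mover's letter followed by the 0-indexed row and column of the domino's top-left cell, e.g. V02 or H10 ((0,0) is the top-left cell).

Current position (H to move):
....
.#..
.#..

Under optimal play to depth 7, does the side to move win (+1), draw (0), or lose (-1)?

value(..../.#../.#.., H) = +1

[..../.#../.#..] H move#1: H00:-1/##../.#../.#.., H01:-1/.##./.#../.#.., H02:-1/..##/.#../.#.., H12:+1/..../.###/.#..*, H22:-1/..../.#../.###
[..../.###/.#..] V move#2: V00:-1/#.../####/.#..*, V10:-1/..../####/##..
[#.../####/.#..] H move#3: H01:+1/###./####/.#..*, H02:+1/#.##/####/.#.., H22:+1/#.../####/.###
[###./####/.#..] end (terminal -1, V#4); searched ..../.#../.#.. to 7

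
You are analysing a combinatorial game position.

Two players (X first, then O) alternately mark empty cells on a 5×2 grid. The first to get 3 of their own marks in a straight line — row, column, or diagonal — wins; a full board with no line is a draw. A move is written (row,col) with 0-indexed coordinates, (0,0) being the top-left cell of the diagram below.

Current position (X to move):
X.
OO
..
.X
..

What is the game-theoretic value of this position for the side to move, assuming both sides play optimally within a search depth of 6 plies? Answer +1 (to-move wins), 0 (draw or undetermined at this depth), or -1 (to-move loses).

ply 1, X at X./OO/../.X/.. | (0,1)=+0→XX/OO/../.X/..*; (2,0)=+0→X./OO/X./.X/..; (2,1)=+0→X./OO/.X/.X/..; (3,0)=+0→X./OO/../XX/..; (4,0)=+0→X./OO/../.X/X.; (4,1)=+0→X./OO/../.X/.X
ply 2, O at XX/OO/../.X/.. | (2,0)=+0→XX/OO/O./.X/..*; (2,1)=+0→XX/OO/.O/.X/..; (3,0)=+0→XX/OO/../OX/..; (4,0)=+0→XX/OO/../.X/O.; (4,1)=+0→XX/OO/../.X/.O
ply 3, X at XX/OO/O./.X/.. | (2,1)=-1→XX/OO/OX/.X/..; (3,0)=+0→XX/OO/O./XX/..*; (4,0)=-1→XX/OO/O./.X/X.; (4,1)=-1→XX/OO/O./.X/.X
ply 4, O at XX/OO/O./XX/.. | (2,1)=+0→XX/OO/OO/XX/..*; (4,0)=+0→XX/OO/O./XX/O.; (4,1)=+0→XX/OO/O./XX/.O
ply 5, X at XX/OO/OO/XX/.. | (4,0)=+0→XX/OO/OO/XX/X.*; (4,1)=+0→XX/OO/OO/XX/.X
ply 6, O at XX/OO/OO/XX/X. | (4,1)=+0→XX/OO/OO/XX/XO*
ply 7: XX/OO/OO/XX/XO is terminal +0 (X); from X./OO/../.X/.. depth 6

value(X./OO/../.X/.., X) = 0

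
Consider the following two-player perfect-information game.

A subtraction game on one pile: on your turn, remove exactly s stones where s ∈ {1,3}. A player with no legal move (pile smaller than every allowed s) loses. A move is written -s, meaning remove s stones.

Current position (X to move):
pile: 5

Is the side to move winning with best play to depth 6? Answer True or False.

X winning at [5]: True

p1 X@[5]: -1[4]+1* -3[2]+1
p2 O@[4]: -1[3]-1* -3[1]-1
p3 X@[3]: -1[2]+1* -3[0]+1
p4 O@[2]: -1[1]-1*
p5 X@[1]: -1[0]+1*
p6 O@[0] terminal -1; root [5] d6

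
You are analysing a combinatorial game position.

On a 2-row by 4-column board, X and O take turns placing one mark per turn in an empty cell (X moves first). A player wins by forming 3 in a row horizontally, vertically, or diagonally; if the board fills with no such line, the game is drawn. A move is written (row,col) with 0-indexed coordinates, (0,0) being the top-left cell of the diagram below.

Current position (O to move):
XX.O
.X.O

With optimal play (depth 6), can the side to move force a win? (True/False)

ply 1, O at XX.O/.X.O | (0,2)=+0→XXOO/.X.O*; (1,0)=-1→XX.O/OX.O; (1,2)=-1→XX.O/.XOO
ply 2, X at XXOO/.X.O | (1,0)=+0→XXOO/XX.O*; (1,2)=+0→XXOO/.XXO
ply 3, O at XXOO/XX.O | (1,2)=+0→XXOO/XXOO*
ply 4: XXOO/XXOO is terminal +0 (X); from XX.O/.X.O depth 6

O winning at [XX.O/.X.O]: False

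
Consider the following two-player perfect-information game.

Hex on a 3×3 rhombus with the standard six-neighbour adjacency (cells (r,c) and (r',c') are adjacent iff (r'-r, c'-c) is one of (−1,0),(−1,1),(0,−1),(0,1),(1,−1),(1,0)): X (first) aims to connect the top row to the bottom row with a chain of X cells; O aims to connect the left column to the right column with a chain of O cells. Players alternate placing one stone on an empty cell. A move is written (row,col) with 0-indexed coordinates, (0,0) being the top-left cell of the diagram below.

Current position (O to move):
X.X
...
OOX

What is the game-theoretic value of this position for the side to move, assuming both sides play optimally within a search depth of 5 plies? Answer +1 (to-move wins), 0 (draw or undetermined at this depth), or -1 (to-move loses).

value(X.X/.../OOX, O) = +1

[X.X/.../OOX] O move#1: (0,1):-1/XOX/.../OOX, (1,0):-1/X.X/O../OOX, (1,1):-1/X.X/.O./OOX, (1,2):+1/X.X/..O/OOX*
[X.X/..O/OOX] end (terminal -1, X#2); searched X.X/.../OOX to 5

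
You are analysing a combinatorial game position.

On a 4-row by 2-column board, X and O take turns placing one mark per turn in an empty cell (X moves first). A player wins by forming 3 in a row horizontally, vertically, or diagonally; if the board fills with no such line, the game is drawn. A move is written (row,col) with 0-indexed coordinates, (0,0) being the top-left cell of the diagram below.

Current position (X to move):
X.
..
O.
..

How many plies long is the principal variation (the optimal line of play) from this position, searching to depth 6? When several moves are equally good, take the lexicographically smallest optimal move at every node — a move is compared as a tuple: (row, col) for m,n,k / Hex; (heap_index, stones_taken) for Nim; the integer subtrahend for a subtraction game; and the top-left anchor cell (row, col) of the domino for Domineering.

[X./../O./..] X move#1: (0,1):+0/XX/../O./..*, (1,0):+0/X./X./O./.., (1,1):+0/X./.X/O./.., (2,1):+0/X./../OX/.., (3,0):+0/X./../O./X., (3,1):+0/X./../O./.X
[XX/../O./..] O move#2: (1,0):+0/XX/O./O./..*, (1,1):+0/XX/.O/O./.., (2,1):+0/XX/../OO/.., (3,0):+0/XX/../O./O., (3,1):+0/XX/../O./.O
[XX/O./O./..] X move#3: (1,1):-1/XX/OX/O./.., (2,1):-1/XX/O./OX/.., (3,0):+0/XX/O./O./X.*, (3,1):-1/XX/O./O./.X
[XX/O./O./X.] O move#4: (1,1):+0/XX/OO/O./X.*, (2,1):+0/XX/O./OO/X., (3,1):+0/XX/O./O./XO
[XX/OO/O./X.] X move#5: (2,1):+0/XX/OO/OX/X.*, (3,1):+0/XX/OO/O./XX
[XX/OO/OX/X.] O move#6: (3,1):+0/XX/OO/OX/XO*
[XX/OO/OX/XO] end (terminal +0, X#7); searched X./../O./.. to 6

PV length from [X./../O./..]: 6 plies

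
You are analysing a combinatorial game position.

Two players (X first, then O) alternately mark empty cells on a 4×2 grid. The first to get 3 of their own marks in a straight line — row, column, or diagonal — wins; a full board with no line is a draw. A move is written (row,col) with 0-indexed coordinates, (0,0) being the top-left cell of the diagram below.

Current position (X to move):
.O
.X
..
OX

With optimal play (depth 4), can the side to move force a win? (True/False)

ply 1, X at .O/.X/../OX | (0,0)=+0→XO/.X/../OX; (1,0)=+0→.O/XX/../OX; (2,0)=+0→.O/.X/X./OX; (2,1)=+1→.O/.X/.X/OX*
ply 2: .O/.X/.X/OX is terminal -1 (O); from .O/.X/../OX depth 4

X winning at [.O/.X/../OX]: True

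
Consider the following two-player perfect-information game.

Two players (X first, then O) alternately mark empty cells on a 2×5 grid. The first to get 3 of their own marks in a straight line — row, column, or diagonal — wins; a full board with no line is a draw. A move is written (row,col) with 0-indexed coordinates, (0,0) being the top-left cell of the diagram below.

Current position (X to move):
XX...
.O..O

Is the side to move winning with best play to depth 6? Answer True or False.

X winning at [XX.../.O..O]: True

p1 X@[XX.../.O..O]: (0,2)[XXX../.O..O]+1* (0,3)[XX.X./.O..O]+0 (0,4)[XX..X/.O..O]+0 (1,0)[XX.../XO..O]+0 (1,2)[XX.../.OX.O]+0 (1,3)[XX.../.O.XO]+0
p2 O@[XXX../.O..O] terminal -1; root [XX.../.O..O] d6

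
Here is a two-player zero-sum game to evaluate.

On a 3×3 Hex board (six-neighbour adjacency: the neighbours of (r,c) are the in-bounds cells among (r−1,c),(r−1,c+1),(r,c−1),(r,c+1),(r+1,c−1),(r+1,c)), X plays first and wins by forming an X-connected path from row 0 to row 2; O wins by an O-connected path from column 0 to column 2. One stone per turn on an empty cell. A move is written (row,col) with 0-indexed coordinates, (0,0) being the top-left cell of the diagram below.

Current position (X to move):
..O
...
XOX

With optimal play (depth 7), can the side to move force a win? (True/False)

p1 X@[..O/.../XOX]: (0,0)[X.O/.../XOX]-1 (0,1)[.XO/.../XOX]+1* (1,0)[..O/X../XOX]+1 (1,1)[..O/.X./XOX]-1 (1,2)[..O/..X/XOX]-1
p2 O@[.XO/.../XOX]: (0,0)[OXO/.../XOX]-1* (1,0)[.XO/O../XOX]-1 (1,1)[.XO/.O./XOX]-1 (1,2)[.XO/..O/XOX]-1
p3 X@[OXO/.../XOX]: (1,0)[OXO/X../XOX]+1* (1,1)[OXO/.X./XOX]+1 (1,2)[OXO/..X/XOX]+1
p4 O@[OXO/X../XOX] terminal -1; root [..O/.../XOX] d7

X winning at [..O/.../XOX]: True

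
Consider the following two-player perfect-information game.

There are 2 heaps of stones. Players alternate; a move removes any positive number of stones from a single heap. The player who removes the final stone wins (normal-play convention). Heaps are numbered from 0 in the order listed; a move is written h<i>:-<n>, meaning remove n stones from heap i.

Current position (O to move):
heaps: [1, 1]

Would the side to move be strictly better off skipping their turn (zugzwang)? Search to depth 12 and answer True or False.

zugzwang((1,1), O) = True

p1 O@[(1,1)]: h0:-1[(0,1)]-1* h1:-1[(1,0)]-1
p2 X@[(0,1)]: h1:-1[(0,0)]+1*
p3 O@[(0,0)] terminal -1; root [(1,1)] d12
if O skipped the turn, X would face:
~ p1 X@[(1,1)]: h0:-1[(0,1)]-1* h1:-1[(1,0)]-1
~ p2 O@[(0,1)]: h1:-1[(0,0)]+1*
~ p3 X@[(0,0)] terminal -1; root [(1,1)] d12
compare (O): move=-1 vs pass=+1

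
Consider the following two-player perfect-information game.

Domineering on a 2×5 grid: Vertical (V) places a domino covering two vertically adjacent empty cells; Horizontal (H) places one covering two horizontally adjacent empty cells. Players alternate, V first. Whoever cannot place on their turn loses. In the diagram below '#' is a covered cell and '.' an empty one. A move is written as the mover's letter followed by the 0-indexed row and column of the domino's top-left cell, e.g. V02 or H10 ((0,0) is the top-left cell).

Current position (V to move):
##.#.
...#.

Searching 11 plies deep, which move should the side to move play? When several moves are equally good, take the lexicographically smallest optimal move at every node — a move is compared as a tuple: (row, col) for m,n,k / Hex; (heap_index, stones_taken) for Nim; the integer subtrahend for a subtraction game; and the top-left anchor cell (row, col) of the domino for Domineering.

V's best at [##.#./...#.]: V02

[##.#./...#.] V move#1: V02:+1/####./..##.*, V04:-1/##.##/...##
[####./..##.] H move#2: H10:-1/####./####.*
[####./####.] V move#3: V04:+1/#####/#####*
[#####/#####] end (terminal -1, H#4); searched ##.#./...#. to 11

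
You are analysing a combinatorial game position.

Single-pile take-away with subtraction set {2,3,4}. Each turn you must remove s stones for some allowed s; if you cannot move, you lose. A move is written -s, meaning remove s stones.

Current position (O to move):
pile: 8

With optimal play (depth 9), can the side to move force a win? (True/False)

O winning at [8]: True

ply 1, O at 8 | -2=+1→6*; -3=-1→5; -4=-1→4
ply 2, X at 6 | -2=-1→4*; -3=-1→3; -4=-1→2
ply 3, O at 4 | -2=-1→2; -3=+1→1*; -4=+1→0
ply 4: 1 is terminal -1 (X); from 8 depth 9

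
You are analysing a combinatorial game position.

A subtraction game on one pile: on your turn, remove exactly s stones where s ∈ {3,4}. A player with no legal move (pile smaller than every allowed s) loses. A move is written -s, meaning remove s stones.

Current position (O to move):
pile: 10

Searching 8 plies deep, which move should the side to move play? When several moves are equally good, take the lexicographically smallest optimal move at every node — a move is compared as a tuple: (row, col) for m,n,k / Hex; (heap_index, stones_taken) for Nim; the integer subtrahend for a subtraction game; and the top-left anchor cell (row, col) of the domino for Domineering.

ply 1, O at 10 | -3=+1→7*; -4=-1→6
ply 2, X at 7 | -3=-1→4*; -4=-1→3
ply 3, O at 4 | -3=+1→1*; -4=+1→0
ply 4: 1 is terminal -1 (X); from 10 depth 8

O's best at [10]: -3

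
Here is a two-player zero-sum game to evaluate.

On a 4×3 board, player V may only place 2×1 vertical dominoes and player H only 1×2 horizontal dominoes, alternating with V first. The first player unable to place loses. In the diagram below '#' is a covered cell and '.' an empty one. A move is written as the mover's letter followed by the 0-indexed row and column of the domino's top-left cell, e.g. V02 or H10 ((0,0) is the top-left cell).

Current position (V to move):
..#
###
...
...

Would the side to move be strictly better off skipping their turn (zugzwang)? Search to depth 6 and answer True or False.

[..#/###/.../...] V move#1: V20:-1/..#/###/#../#.., V21:+1/..#/###/.#./.#.*, V22:-1/..#/###/..#/..#
[..#/###/.#./.#.] H move#2: H00:-1/###/###/.#./.#.*
[###/###/.#./.#.] V move#3: V20:+1/###/###/##./##.*, V22:+1/###/###/.##/.##
[###/###/##./##.] end (terminal -1, H#4); searched ..#/###/.../... to 6
pass branch (H moves first from the same position):
  | [..#/###/.../...] H move#1: H00:-1/###/###/.../..., H20:+1/..#/###/##./...*, H21:+1/..#/###/.##/..., H30:+1/..#/###/.../##., H31:+1/..#/###/.../.##
  | [..#/###/##./...] V move#2: V22:-1/..#/###/###/..#*
  | [..#/###/###/..#] H move#3: H00:+1/###/###/###/..#*, H30:+1/..#/###/###/###
  | [###/###/###/..#] end (terminal -1, V#4); searched ..#/###/.../... to 6
V moving scores +1; V passing scores -1

zugzwang(..#/###/.../..., V) = False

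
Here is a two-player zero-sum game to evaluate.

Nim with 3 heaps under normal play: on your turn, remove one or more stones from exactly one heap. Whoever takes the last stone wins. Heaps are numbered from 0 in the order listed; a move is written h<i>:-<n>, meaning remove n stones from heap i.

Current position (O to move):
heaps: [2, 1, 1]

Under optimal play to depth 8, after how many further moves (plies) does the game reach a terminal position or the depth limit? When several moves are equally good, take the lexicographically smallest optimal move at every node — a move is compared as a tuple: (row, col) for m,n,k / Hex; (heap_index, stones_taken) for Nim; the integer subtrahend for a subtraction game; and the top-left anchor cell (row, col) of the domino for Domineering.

p1 O@[(2,1,1)]: h0:-1[(1,1,1)]-1 h0:-2[(0,1,1)]+1* h1:-1[(2,0,1)]-1 h2:-1[(2,1,0)]-1
p2 X@[(0,1,1)]: h1:-1[(0,0,1)]-1* h2:-1[(0,1,0)]-1
p3 O@[(0,0,1)]: h2:-1[(0,0,0)]+1*
p4 X@[(0,0,0)] terminal -1; root [(2,1,1)] d8

PV length from [(2,1,1)]: 3 plies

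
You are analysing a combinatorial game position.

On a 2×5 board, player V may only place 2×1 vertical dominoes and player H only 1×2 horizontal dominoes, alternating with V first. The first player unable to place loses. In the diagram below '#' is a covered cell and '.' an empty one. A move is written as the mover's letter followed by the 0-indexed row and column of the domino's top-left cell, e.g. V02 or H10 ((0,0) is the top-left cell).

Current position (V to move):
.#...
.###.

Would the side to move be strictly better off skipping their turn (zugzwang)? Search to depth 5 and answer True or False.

zugzwang(.#.../.###., V) = False

[.#.../.###.] V move#1: V00:-1/##.../####., V04:+1/.#..#/.####*
[.#..#/.####] H move#2: H02:-1/.####/.####*
[.####/.####] V move#3: V00:+1/#####/#####*
[#####/#####] end (terminal -1, H#4); searched .#.../.###. to 5
pass branch (H moves first from the same position):
  | [.#.../.###.] H move#1: H02:-1/.###./.###.*, H03:-1/.#.##/.###.
  | [.###./.###.] V move#2: V00:+1/####./####.*, V04:+1/.####/.####
  | [####./####.] end (terminal -1, H#3); searched .#.../.###. to 5
V moving scores +1; V passing scores +1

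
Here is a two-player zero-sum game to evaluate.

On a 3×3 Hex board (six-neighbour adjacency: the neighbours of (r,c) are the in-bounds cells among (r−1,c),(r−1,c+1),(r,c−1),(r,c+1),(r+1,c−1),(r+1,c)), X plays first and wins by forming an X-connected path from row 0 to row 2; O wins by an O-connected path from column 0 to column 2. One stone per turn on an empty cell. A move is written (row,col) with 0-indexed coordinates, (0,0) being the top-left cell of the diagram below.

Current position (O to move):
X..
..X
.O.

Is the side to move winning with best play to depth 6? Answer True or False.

O winning at [X../..X/.O.]: True

[X../..X/.O.] O move#1: (0,1):-1/XO./..X/.O., (0,2):-1/X.O/..X/.O., (1,0):-1/X../O.X/.O., (1,1):+1/X../.OX/.O.*, (2,0):-1/X../..X/OO., (2,2):-1/X../..X/.OO
[X../.OX/.O.] X move#2: (0,1):-1/XX./.OX/.O.*, (0,2):-1/X.X/.OX/.O., (1,0):-1/X../XOX/.O., (2,0):-1/X../.OX/XO., (2,2):-1/X../.OX/.OX
[XX./.OX/.O.] O move#3: (0,2):+1/XXO/.OX/.O.*, (1,0):+1/XX./OOX/.O., (2,0):+1/XX./.OX/OO., (2,2):+1/XX./.OX/.OO
[XXO/.OX/.O.] X move#4: (1,0):-1/XXO/XOX/.O.*, (2,0):-1/XXO/.OX/XO., (2,2):-1/XXO/.OX/.OX
[XXO/XOX/.O.] O move#5: (2,0):+1/XXO/XOX/OO.*, (2,2):-1/XXO/XOX/.OO
[XXO/XOX/OO.] end (terminal -1, X#6); searched X../..X/.O. to 6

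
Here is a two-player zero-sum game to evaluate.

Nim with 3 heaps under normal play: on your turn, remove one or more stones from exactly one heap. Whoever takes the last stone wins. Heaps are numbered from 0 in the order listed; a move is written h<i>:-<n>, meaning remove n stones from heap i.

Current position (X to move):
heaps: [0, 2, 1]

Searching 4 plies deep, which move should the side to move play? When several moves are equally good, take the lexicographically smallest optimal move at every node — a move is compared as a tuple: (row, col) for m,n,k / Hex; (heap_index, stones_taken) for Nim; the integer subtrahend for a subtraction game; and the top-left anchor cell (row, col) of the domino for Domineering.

X's best at [(0,2,1)]: h1:-1

p1 X@[(0,2,1)]: h1:-1[(0,1,1)]+1* h1:-2[(0,0,1)]-1 h2:-1[(0,2,0)]-1
p2 O@[(0,1,1)]: h1:-1[(0,0,1)]-1* h2:-1[(0,1,0)]-1
p3 X@[(0,0,1)]: h2:-1[(0,0,0)]+1*
p4 O@[(0,0,0)] terminal -1; root [(0,2,1)] d4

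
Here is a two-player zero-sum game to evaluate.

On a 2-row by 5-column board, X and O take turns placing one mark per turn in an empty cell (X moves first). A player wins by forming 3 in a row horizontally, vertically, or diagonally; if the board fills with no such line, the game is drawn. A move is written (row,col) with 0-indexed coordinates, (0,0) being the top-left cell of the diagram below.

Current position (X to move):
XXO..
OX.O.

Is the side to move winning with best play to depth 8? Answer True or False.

ply 1, X at XXO../OX.O. | (0,3)=+0→XXOX./OX.O.*; (0,4)=+0→XXO.X/OX.O.; (1,2)=+0→XXO../OXXO.; (1,4)=+0→XXO../OX.OX
ply 2, O at XXOX./OX.O. | (0,4)=+0→XXOXO/OX.O.*; (1,2)=+0→XXOX./OXOO.; (1,4)=+0→XXOX./OX.OO
ply 3, X at XXOXO/OX.O. | (1,2)=+0→XXOXO/OXXO.*; (1,4)=+0→XXOXO/OX.OX
ply 4, O at XXOXO/OXXO. | (1,4)=+0→XXOXO/OXXOO*
ply 5: XXOXO/OXXOO is terminal +0 (X); from XXO../OX.O. depth 8

X winning at [XXO../OX.O.]: False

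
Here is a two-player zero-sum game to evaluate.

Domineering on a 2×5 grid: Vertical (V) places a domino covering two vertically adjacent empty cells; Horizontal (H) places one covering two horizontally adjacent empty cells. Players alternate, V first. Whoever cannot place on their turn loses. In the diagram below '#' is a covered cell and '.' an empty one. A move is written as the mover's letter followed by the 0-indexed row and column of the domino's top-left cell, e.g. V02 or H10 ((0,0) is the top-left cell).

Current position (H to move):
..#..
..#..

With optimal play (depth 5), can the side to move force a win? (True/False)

H winning at [..#../..#..]: False

p1 H@[..#../..#..]: H00[###../..#..]-1* H03[..###/..#..]-1 H10[..#../###..]-1 H13[..#../..###]-1
p2 V@[###../..#..]: V03[####./..##.]+1* V04[###.#/..#.#]+1
p3 H@[####./..##.]: H10[####./####.]-1*
p4 V@[####./####.]: V04[#####/#####]+1*
p5 H@[#####/#####] terminal -1; root [..#../..#..] d5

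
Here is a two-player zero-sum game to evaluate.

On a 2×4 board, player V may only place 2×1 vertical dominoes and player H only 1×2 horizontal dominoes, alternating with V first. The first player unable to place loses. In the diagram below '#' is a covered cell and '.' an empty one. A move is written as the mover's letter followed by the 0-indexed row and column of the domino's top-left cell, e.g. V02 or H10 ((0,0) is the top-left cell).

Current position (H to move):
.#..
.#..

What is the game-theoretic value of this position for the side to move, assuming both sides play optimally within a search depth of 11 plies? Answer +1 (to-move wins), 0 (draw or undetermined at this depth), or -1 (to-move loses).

p1 H@[.#../.#..]: H02[.###/.#..]+1* H12[.#../.###]+1
p2 V@[.###/.#..]: V00[####/##..]-1*
p3 H@[####/##..]: H12[####/####]+1*
p4 V@[####/####] terminal -1; root [.#../.#..] d11

value(.#../.#.., H) = +1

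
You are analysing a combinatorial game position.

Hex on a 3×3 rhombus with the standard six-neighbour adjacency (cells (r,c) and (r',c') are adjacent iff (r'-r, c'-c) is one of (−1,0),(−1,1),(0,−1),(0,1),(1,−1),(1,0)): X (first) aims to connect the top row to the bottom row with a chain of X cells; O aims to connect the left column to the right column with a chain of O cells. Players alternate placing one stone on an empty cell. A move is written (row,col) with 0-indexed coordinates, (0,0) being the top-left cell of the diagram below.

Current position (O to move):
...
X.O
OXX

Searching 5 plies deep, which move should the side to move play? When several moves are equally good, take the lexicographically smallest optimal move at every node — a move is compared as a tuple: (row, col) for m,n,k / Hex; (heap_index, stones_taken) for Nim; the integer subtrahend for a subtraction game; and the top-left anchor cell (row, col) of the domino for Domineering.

O's best at [.../X.O/OXX]: (1,1)

ply 1, O at .../X.O/OXX | (0,0)=-1→O../X.O/OXX; (0,1)=-1→.O./X.O/OXX; (0,2)=-1→..O/X.O/OXX; (1,1)=+1→.../XOO/OXX*
ply 2: .../XOO/OXX is terminal -1 (X); from .../X.O/OXX depth 5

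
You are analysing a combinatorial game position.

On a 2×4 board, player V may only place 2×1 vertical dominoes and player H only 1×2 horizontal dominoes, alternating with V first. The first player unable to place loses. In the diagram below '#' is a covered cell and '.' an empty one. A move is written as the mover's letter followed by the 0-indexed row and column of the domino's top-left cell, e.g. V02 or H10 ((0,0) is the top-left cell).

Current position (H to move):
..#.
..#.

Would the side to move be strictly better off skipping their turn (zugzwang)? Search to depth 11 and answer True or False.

zugzwang(..#./..#., H) = False

p1 H@[..#./..#.]: H00[###./..#.]+1* H10[..#./###.]+1
p2 V@[###./..#.]: V03[####/..##]-1*
p3 H@[####/..##]: H10[####/####]+1*
p4 V@[####/####] terminal -1; root [..#./..#.] d11
if H skipped the turn, V would face:
~ p1 V@[..#./..#.]: V00[#.#./#.#.]+1* V01[.##./.##.]+1 V03[..##/..##]-1
~ p2 H@[#.#./#.#.] terminal -1; root [..#./..#.] d11
compare (H): move=+1 vs pass=-1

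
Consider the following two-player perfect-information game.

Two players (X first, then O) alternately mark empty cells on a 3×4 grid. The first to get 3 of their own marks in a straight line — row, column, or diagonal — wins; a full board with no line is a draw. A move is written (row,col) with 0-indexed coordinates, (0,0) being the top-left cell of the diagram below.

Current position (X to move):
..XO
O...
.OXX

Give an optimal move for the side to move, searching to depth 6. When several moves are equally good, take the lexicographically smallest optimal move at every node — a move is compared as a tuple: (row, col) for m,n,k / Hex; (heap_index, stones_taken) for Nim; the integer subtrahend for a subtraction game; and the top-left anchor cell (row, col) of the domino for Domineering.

X's best at [..XO/O.../.OXX]: (1,2)

p1 X@[..XO/O.../.OXX]: (0,0)[X.XO/O.../.OXX]-1 (0,1)[.XXO/O.../.OXX]-1 (1,1)[..XO/OX../.OXX]-1 (1,2)[..XO/O.X./.OXX]+1* (1,3)[..XO/O..X/.OXX]-1 (2,0)[..XO/O.../XOXX]-1
p2 O@[..XO/O.X./.OXX] terminal -1; root [..XO/O.../.OXX] d6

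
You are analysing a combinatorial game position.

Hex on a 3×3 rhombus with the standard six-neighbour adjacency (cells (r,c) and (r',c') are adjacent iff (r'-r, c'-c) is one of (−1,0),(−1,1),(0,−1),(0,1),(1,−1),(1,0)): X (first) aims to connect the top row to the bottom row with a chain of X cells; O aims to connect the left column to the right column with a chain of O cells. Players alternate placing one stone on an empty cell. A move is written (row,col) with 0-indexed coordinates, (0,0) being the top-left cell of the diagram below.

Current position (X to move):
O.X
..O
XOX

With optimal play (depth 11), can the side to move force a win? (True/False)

X winning at [O.X/..O/XOX]: True

p1 X@[O.X/..O/XOX]: (0,1)[OXX/..O/XOX]+1* (1,0)[O.X/X.O/XOX]+1 (1,1)[O.X/.XO/XOX]+1
p2 O@[OXX/..O/XOX]: (1,0)[OXX/O.O/XOX]-1* (1,1)[OXX/.OO/XOX]-1
p3 X@[OXX/O.O/XOX]: (1,1)[OXX/OXO/XOX]+1*
p4 O@[OXX/OXO/XOX] terminal -1; root [O.X/..O/XOX] d11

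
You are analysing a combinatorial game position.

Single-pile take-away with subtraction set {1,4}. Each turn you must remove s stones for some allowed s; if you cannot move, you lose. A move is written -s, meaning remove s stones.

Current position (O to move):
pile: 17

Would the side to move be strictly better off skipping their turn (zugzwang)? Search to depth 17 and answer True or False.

[17] O move#1: -1:-1/16*, -4:-1/13
[16] X move#2: -1:+1/15*, -4:+1/12
[15] O move#3: -1:-1/14*, -4:-1/11
[14] X move#4: -1:-1/13, -4:+1/10*
[10] O move#5: -1:-1/9*, -4:-1/6
[9] X move#6: -1:-1/8, -4:+1/5*
[5] O move#7: -1:-1/4*, -4:-1/1
[4] X move#8: -1:-1/3, -4:+1/0*
[0] end (terminal -1, O#9); searched 17 to 17
pass branch (X moves first from the same position):
  | [17] X move#1: -1:-1/16*, -4:-1/13
  | [16] O move#2: -1:+1/15*, -4:+1/12
  | [15] X move#3: -1:-1/14*, -4:-1/11
  | [14] O move#4: -1:-1/13, -4:+1/10*
  | [10] X move#5: -1:-1/9*, -4:-1/6
  | [9] O move#6: -1:-1/8, -4:+1/5*
  | [5] X move#7: -1:-1/4*, -4:-1/1
  | [4] O move#8: -1:-1/3, -4:+1/0*
  | [0] end (terminal -1, X#9); searched 17 to 17
O moving scores -1; O passing scores +1

zugzwang(17, O) = True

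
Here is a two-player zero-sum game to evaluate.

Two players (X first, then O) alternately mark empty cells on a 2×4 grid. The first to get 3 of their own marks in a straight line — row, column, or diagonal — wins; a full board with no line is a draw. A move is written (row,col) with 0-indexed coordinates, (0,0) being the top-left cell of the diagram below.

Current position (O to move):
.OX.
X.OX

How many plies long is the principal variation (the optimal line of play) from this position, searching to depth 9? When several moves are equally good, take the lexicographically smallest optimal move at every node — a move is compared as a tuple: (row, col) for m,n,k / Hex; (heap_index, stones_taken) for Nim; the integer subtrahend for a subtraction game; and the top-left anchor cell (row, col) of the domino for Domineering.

ply 1, O at .OX./X.OX | (0,0)=+0→OOX./X.OX*; (0,3)=+0→.OXO/X.OX; (1,1)=+0→.OX./XOOX
ply 2, X at OOX./X.OX | (0,3)=+0→OOXX/X.OX*; (1,1)=+0→OOX./XXOX
ply 3, O at OOXX/X.OX | (1,1)=+0→OOXX/XOOX*
ply 4: OOXX/XOOX is terminal +0 (X); from .OX./X.OX depth 9

PV length from [.OX./X.OX]: 3 plies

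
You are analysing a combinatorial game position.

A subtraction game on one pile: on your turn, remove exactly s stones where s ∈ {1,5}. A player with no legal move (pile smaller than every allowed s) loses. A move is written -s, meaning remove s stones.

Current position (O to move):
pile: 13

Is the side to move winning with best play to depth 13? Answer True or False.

p1 O@[13]: -1[12]+1* -5[8]+1
p2 X@[12]: -1[11]-1* -5[7]-1
p3 O@[11]: -1[10]+1* -5[6]+1
p4 X@[10]: -1[9]-1* -5[5]-1
p5 O@[9]: -1[8]+1* -5[4]+1
p6 X@[8]: -1[7]-1* -5[3]-1
p7 O@[7]: -1[6]+1* -5[2]+1
p8 X@[6]: -1[5]-1* -5[1]-1
p9 O@[5]: -1[4]+1* -5[0]+1
p10 X@[4]: -1[3]-1*
p11 O@[3]: -1[2]+1*
p12 X@[2]: -1[1]-1*
p13 O@[1]: -1[0]+1*
p14 X@[0] terminal -1; root [13] d13

O winning at [13]: True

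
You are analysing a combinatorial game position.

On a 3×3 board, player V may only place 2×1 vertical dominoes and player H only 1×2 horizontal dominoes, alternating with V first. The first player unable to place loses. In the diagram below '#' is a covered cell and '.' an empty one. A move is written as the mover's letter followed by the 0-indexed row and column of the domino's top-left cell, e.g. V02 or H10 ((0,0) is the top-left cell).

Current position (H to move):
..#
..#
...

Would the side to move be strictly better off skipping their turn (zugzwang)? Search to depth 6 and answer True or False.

[..#/..#/...] H move#1: H00:-1/###/..#/..., H10:+1/..#/###/...*, H20:-1/..#/..#/##., H21:-1/..#/..#/.##
[..#/###/...] end (terminal -1, V#2); searched ..#/..#/... to 6
suppose H passes — search the same position with V to move:
pass> [..#/..#/...] V move#1: V00:+1/#.#/#.#/...*, V01:+1/.##/.##/..., V10:+1/..#/#.#/#.., V11:+1/..#/.##/.#.
pass> [#.#/#.#/...] H move#2: H20:-1/#.#/#.#/##.*, H21:-1/#.#/#.#/.##
pass> [#.#/#.#/##.] V move#3: V01:+1/###/###/##.*
pass> [###/###/##.] end (terminal -1, H#4); searched ..#/..#/... to 6
for H: play +1, pass -1

zugzwang(..#/..#/..., H) = False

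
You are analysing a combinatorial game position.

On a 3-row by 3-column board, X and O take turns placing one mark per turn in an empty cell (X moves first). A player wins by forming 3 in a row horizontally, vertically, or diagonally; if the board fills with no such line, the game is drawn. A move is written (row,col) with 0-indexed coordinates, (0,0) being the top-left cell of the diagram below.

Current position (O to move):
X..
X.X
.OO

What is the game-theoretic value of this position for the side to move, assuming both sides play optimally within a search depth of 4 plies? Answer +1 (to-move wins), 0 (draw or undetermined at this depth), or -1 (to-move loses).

[X../X.X/.OO] O move#1: (0,1):-1/XO./X.X/.OO, (0,2):-1/X.O/X.X/.OO, (1,1):-1/X../XOX/.OO, (2,0):+1/X../X.X/OOO*
[X../X.X/OOO] end (terminal -1, X#2); searched X../X.X/.OO to 4

value(X../X.X/.OO, O) = +1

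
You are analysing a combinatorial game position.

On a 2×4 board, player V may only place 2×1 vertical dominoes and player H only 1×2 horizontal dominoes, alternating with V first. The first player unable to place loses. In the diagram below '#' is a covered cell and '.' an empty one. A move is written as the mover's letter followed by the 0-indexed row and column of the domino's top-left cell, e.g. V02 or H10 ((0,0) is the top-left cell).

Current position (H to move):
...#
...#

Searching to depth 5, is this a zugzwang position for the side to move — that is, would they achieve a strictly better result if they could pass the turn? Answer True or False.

zugzwang(...#/...#, H) = False

ply 1, H at ...#/...# | H00=+1→##.#/...#*; H01=+1→.###/...#; H10=+1→...#/##.#; H11=+1→...#/.###
ply 2, V at ##.#/...# | V02=-1→####/..##*
ply 3, H at ####/..## | H10=+1→####/####*
ply 4: ####/#### is terminal -1 (V); from ...#/...# depth 5
suppose H passes — search the same position with V to move:
pass> ply 1, V at ...#/...# | V00=-1→#..#/#..#; V01=+1→.#.#/.#.#*; V02=-1→..##/..##
pass> ply 2: .#.#/.#.# is terminal -1 (H); from ...#/...# depth 5
for H: play +1, pass -1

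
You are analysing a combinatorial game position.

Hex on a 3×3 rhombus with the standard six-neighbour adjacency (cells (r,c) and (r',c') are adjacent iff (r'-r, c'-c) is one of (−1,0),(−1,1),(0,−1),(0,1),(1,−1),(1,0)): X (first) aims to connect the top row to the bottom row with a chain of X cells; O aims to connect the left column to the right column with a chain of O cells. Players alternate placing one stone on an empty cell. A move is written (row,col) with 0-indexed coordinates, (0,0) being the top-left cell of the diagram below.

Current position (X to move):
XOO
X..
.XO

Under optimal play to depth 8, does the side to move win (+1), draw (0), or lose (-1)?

p1 X@[XOO/X../.XO]: (1,1)[XOO/XX./.XO]+1* (1,2)[XOO/X.X/.XO]+1 (2,0)[XOO/X../XXO]+1
p2 O@[XOO/XX./.XO] terminal -1; root [XOO/X../.XO] d8

value(XOO/X../.XO, X) = +1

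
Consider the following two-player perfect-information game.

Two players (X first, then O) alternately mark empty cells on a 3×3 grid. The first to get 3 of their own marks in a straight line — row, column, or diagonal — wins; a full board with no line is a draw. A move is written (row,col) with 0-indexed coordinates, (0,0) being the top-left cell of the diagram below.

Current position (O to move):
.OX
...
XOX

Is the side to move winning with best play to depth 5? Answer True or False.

[.OX/.../XOX] O move#1: (0,0):-1/OOX/.../XOX, (1,0):-1/.OX/O../XOX, (1,1):+1/.OX/.O./XOX*, (1,2):-1/.OX/..O/XOX
[.OX/.O./XOX] end (terminal -1, X#2); searched .OX/.../XOX to 5

O winning at [.OX/.../XOX]: True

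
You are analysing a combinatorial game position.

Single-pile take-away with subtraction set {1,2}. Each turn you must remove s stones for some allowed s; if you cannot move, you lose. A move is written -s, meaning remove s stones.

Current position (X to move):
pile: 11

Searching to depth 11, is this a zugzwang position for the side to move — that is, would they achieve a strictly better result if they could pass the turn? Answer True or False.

zugzwang(11, X) = False

ply 1, X at 11 | -1=-1→10; -2=+1→9*
ply 2, O at 9 | -1=-1→8*; -2=-1→7
ply 3, X at 8 | -1=-1→7; -2=+1→6*
ply 4, O at 6 | -1=-1→5*; -2=-1→4
ply 5, X at 5 | -1=-1→4; -2=+1→3*
ply 6, O at 3 | -1=-1→2*; -2=-1→1
ply 7, X at 2 | -1=-1→1; -2=+1→0*
ply 8: 0 is terminal -1 (O); from 11 depth 11
suppose X passes — search the same position with O to move:
pass> ply 1, O at 11 | -1=-1→10; -2=+1→9*
pass> ply 2, X at 9 | -1=-1→8*; -2=-1→7
pass> ply 3, O at 8 | -1=-1→7; -2=+1→6*
pass> ply 4, X at 6 | -1=-1→5*; -2=-1→4
pass> ply 5, O at 5 | -1=-1→4; -2=+1→3*
pass> ply 6, X at 3 | -1=-1→2*; -2=-1→1
pass> ply 7, O at 2 | -1=-1→1; -2=+1→0*
pass> ply 8: 0 is terminal -1 (X); from 11 depth 11
for X: play +1, pass -1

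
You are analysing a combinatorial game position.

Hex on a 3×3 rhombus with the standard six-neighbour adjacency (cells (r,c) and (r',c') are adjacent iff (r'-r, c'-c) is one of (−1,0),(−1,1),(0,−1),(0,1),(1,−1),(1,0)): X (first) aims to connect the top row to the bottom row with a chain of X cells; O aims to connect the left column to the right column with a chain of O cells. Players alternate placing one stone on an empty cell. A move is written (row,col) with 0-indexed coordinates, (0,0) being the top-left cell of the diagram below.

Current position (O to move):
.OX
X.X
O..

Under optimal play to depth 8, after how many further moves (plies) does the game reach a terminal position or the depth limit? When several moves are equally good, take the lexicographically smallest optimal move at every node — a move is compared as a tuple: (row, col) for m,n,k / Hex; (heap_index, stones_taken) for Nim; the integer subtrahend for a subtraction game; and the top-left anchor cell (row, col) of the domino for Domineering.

PV length from [.OX/X.X/O..]: 4 plies

ply 1, O at .OX/X.X/O.. | (0,0)=-1→OOX/X.X/O..*; (1,1)=-1→.OX/XOX/O..; (2,1)=-1→.OX/X.X/OO.; (2,2)=-1→.OX/X.X/O.O
ply 2, X at OOX/X.X/O.. | (1,1)=+1→OOX/XXX/O..*; (2,1)=+1→OOX/X.X/OX.; (2,2)=+1→OOX/X.X/O.X
ply 3, O at OOX/XXX/O.. | (2,1)=-1→OOX/XXX/OO.*; (2,2)=-1→OOX/XXX/O.O
ply 4, X at OOX/XXX/OO. | (2,2)=+1→OOX/XXX/OOX*
ply 5: OOX/XXX/OOX is terminal -1 (O); from .OX/X.X/O.. depth 8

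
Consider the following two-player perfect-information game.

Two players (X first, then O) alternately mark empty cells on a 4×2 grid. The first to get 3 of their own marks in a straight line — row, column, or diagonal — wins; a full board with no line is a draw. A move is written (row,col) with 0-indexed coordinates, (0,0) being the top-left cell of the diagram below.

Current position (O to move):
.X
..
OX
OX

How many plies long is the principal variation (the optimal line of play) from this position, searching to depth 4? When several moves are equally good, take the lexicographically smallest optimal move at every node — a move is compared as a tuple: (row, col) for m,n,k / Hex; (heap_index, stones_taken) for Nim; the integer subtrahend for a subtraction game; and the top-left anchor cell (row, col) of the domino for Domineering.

p1 O@[.X/../OX/OX]: (0,0)[OX/../OX/OX]-1 (1,0)[.X/O./OX/OX]+1* (1,1)[.X/.O/OX/OX]+0
p2 X@[.X/O./OX/OX] terminal -1; root [.X/../OX/OX] d4

PV length from [.X/../OX/OX]: 1 ply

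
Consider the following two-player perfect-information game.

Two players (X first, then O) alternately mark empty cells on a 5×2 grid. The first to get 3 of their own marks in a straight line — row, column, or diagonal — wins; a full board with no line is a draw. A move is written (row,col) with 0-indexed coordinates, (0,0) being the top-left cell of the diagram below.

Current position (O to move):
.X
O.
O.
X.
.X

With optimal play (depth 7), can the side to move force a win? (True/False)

ply 1, O at .X/O./O./X./.X | (0,0)=+1→OX/O./O./X./.X*; (1,1)=+0→.X/OO/O./X./.X; (2,1)=+0→.X/O./OO/X./.X; (3,1)=+0→.X/O./O./XO/.X; (4,0)=+0→.X/O./O./X./OX
ply 2: OX/O./O./X./.X is terminal -1 (X); from .X/O./O./X./.X depth 7

O winning at [.X/O./O./X./.X]: True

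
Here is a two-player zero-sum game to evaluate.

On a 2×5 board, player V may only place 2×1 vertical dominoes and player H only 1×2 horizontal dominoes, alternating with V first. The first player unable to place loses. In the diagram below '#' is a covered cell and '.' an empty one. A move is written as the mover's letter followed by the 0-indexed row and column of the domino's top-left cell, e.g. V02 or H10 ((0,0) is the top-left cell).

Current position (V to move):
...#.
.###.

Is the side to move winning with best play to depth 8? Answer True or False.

V winning at [...#./.###.]: True

p1 V@[...#./.###.]: V00[#..#./####.]+1* V04[...##/.####]-1
p2 H@[#..#./####.]: H01[####./####.]-1*
p3 V@[####./####.]: V04[#####/#####]+1*
p4 H@[#####/#####] terminal -1; root [...#./.###.] d8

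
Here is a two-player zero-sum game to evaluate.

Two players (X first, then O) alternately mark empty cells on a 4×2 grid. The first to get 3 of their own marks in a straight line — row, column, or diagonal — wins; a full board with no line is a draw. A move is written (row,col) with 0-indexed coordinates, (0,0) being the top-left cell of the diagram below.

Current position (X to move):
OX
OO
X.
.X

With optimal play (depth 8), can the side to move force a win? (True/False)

X winning at [OX/OO/X./.X]: False

[OX/OO/X./.X] X move#1: (2,1):+0/OX/OO/XX/.X*, (3,0):+0/OX/OO/X./XX
[OX/OO/XX/.X] O move#2: (3,0):+0/OX/OO/XX/OX*
[OX/OO/XX/OX] end (terminal +0, X#3); searched OX/OO/X./.X to 8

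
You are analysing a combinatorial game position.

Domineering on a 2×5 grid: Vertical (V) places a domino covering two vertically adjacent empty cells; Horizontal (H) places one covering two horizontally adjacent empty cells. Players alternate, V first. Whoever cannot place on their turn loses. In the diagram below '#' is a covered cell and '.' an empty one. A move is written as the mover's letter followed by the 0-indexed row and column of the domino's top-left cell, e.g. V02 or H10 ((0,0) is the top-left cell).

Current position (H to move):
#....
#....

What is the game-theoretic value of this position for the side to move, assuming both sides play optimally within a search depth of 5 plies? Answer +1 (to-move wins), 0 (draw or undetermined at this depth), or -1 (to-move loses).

ply 1, H at #..../#.... | H01=-1→###../#....; H02=+1→#.##./#....*; H03=-1→#..##/#....; H11=-1→#..../###..; H12=+1→#..../#.##.; H13=-1→#..../#..##
ply 2, V at #.##./#.... | V01=-1→####./##...*; V04=-1→#.###/#...#
ply 3, H at ####./##... | H12=-1→####./####.; H13=+1→####./##.##*
ply 4: ####./##.## is terminal -1 (V); from #..../#.... depth 5

value(#..../#...., H) = +1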